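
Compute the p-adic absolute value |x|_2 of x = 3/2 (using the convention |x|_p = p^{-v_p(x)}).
|3/2|_2 = 2

Step 1 — compute v_2(x) by factoring powers of 2 out of the numerator and denominator: v_2(3/2) = -1. Step 2 — apply |x|_p = p^{-v_p(x)} = 2^{1} = 2.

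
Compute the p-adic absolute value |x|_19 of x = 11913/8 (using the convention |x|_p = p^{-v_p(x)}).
|11913/8|_19 = 1/361

Step 1 — compute v_19(x) by factoring powers of 19 out of the numerator and denominator: v_19(11913/8) = 2. Step 2 — apply |x|_p = p^{-v_p(x)} = 19^{-2} = 1/361.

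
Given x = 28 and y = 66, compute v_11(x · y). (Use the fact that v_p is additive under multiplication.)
v_11(1848) = 1

v_p(x) = 0 (factor: 28 = 11^0 · 28); v_p(y) = 1 (factor: 66 = 11^1 · 6). Additivity: v_p(xy) = v_p(x) + v_p(y) = 0 + 1 = 1. (Direct check: xy = 1848 = 11^1 · (168).)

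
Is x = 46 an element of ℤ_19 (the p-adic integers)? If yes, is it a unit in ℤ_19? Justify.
x ∈ ℤ_19^× (unit); v_19(x) = 0

ℤ_19 = {x ∈ ℚ_19 : v_19(x) ≥ 0} and ℤ_19^× = {x ∈ ℤ_19 : v_19(x) = 0}. Here v_19(46) = v_19(num) − v_19(den) = 0; compare against these criteria.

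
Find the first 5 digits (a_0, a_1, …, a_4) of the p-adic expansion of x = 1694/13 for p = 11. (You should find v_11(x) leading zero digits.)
(a_0, …, a_4) = (0, 0, 7, 2, 4)

v_11(1694/13) = 2, so a_0 = ... = a_1 = 0. Factor out: x = 11^2 · u with u = 14/13 a unit in ℤ_11. Expand u iteratively via a_{v+i} = u_i mod 11, u_{i+1} = (u_i − a_{v+i})/11:
  u_0 = 14/13;  a_2 = 7;  u_1 = (u_0 − 7)/11 = -7/13
  u_1 = -7/13;  a_3 = 2;  u_2 = (u_1 − 2)/11 = -3/13
  u_2 = -3/13;  a_4 = 4;  u_3 = (u_2 − 4)/11 = -5/13
Digits: (0, 0, 7, 2, 4).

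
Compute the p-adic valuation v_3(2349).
v_3(2349) = 4

v_3(n) is the largest exponent k such that 3^k divides n. Factor out: 2349 = 3^4 · 29. (Sign doesn't affect v_p.) So v_3(2349) = 4.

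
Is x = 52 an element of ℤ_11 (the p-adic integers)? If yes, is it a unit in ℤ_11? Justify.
x ∈ ℤ_11^× (unit); v_11(x) = 0

ℤ_11 = {x ∈ ℚ_11 : v_11(x) ≥ 0} and ℤ_11^× = {x ∈ ℤ_11 : v_11(x) = 0}. Here v_11(52) = v_11(num) − v_11(den) = 0; compare against these criteria.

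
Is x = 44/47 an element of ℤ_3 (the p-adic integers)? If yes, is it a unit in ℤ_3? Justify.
x ∈ ℤ_3^× (unit); v_3(x) = 0

ℤ_3 = {x ∈ ℚ_3 : v_3(x) ≥ 0} and ℤ_3^× = {x ∈ ℤ_3 : v_3(x) = 0}. Here v_3(44/47) = v_3(num) − v_3(den) = 0; compare against these criteria.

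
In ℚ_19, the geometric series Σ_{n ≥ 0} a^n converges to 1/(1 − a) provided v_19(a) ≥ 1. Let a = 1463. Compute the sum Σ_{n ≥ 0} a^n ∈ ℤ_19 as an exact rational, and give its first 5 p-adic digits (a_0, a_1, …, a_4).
Σ a^n = 1/(1 − a) = -1/1462;  first 5 digits = (1, 1, 5, 9, 10)

v_19(a) = 1 ≥ 1, so the series converges in ℤ_19 to 1/(1 − a) = 1/(1 − 1463) = -1/1462. Expand this rational in ℤ_19: compute digits iteratively via d_i = x_i mod 19, x_{i+1} = (x_i − d_i)/19. The first 5 digits are (1, 1, 5, 9, 10).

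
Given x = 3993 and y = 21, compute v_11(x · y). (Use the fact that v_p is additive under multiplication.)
v_11(83853) = 3

v_p(x) = 3 (factor: 3993 = 11^3 · 3); v_p(y) = 0 (factor: 21 = 11^0 · 21). Additivity: v_p(xy) = v_p(x) + v_p(y) = 3 + 0 = 3. (Direct check: xy = 83853 = 11^3 · (63).)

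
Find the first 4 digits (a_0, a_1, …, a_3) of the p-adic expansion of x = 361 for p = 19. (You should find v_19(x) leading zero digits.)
(a_0, …, a_3) = (0, 0, 1, 0)

v_19(361) = 2, so a_0 = ... = a_1 = 0. Factor out: x = 19^2 · u with u = 1 a unit in ℤ_19. Expand u iteratively via a_{v+i} = u_i mod 19, u_{i+1} = (u_i − a_{v+i})/19:
  u_0 = 1;  a_2 = 1;  u_1 = (u_0 − 1)/19 = 0
  u_1 = 0;  a_3 = 0;  u_2 = (u_1 − 0)/19 = 0
Digits: (0, 0, 1, 0).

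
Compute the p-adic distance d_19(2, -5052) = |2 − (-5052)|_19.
d_19(2, -5052) = 1/361

Step 1 — x − y = 2 − (-5052) = 5054. Step 2 — v_19(5054) = 2 (factor: 5054 = (19^2 · 14); the sign does not affect v_p). Step 3 — |x − y|_19 = 19^{-2} = 1/361.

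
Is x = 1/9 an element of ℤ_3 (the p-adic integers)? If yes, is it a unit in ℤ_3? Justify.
x ∉ ℤ_3 (v_3(x) = -2 < 0)

ℤ_3 = {x ∈ ℚ_3 : v_3(x) ≥ 0} and ℤ_3^× = {x ∈ ℤ_3 : v_3(x) = 0}. Here v_3(1/9) = v_3(num) − v_3(den) = -2; compare against these criteria.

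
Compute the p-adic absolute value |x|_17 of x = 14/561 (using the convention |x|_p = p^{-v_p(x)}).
|14/561|_17 = 17

Step 1 — compute v_17(x) by factoring powers of 17 out of the numerator and denominator: v_17(14/561) = -1. Step 2 — apply |x|_p = p^{-v_p(x)} = 17^{1} = 17.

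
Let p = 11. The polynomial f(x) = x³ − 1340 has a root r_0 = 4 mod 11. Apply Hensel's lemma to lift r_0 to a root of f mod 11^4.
r_3 = 5647 (mod 14641)

Hensel: r_{i+1} = r_i − f(r_i)/f′(r_i) mod 11^{i+2}, where f′(x) = 3x². Iterate:
  r_0 = 4 (mod 11)
  r_1 = 81 (mod 121)
  r_2 = 323 (mod 1331)
  r_3 = 5647 (mod 14641)
Final: r = 5647 with f(r) ≡ 0 mod 11^4.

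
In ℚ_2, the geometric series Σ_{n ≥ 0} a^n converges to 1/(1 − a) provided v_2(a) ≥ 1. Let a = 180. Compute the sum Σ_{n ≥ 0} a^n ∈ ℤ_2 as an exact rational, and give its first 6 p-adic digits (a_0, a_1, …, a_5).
Σ a^n = 1/(1 − a) = -1/179;  first 6 digits = (1, 0, 1, 0, 0, 0)

v_2(a) = 2 ≥ 1, so the series converges in ℤ_2 to 1/(1 − a) = 1/(1 − 180) = -1/179. Expand this rational in ℤ_2: compute digits iteratively via d_i = x_i mod 2, x_{i+1} = (x_i − d_i)/2. The first 6 digits are (1, 0, 1, 0, 0, 0).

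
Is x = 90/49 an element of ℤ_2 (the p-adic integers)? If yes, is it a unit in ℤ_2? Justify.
x ∈ ℤ_2 but not a unit; v_2(x) = 1 > 0

ℤ_2 = {x ∈ ℚ_2 : v_2(x) ≥ 0} and ℤ_2^× = {x ∈ ℤ_2 : v_2(x) = 0}. Here v_2(90/49) = v_2(num) − v_2(den) = 1; compare against these criteria.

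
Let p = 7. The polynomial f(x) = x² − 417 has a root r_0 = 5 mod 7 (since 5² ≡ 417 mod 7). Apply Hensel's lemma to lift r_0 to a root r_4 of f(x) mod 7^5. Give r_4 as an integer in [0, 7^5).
r_4 = 9168 (mod 16807)

Hensel's recurrence: r_{i+1} = r_i − f(r_i)·(f′(r_i))^{-1} mod 7^{i+2}, with f′(x) = 2x. Iterate:
  r_0 = 5 (mod 7)
  r_1 = 5 (mod 49)
  r_2 = 250 (mod 343)
  r_3 = 1965 (mod 2401)
  r_4 = 9168 (mod 16807)
Final: r_4 = 9168, and one checks f(r_4) ≡ 0 mod 7^5.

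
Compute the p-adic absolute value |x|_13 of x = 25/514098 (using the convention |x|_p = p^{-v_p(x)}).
|25/514098|_13 = 28561

Step 1 — compute v_13(x) by factoring powers of 13 out of the numerator and denominator: v_13(25/514098) = -4. Step 2 — apply |x|_p = p^{-v_p(x)} = 13^{4} = 28561.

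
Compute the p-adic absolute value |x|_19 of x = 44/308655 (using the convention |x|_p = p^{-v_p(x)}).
|44/308655|_19 = 6859

Step 1 — compute v_19(x) by factoring powers of 19 out of the numerator and denominator: v_19(44/308655) = -3. Step 2 — apply |x|_p = p^{-v_p(x)} = 19^{3} = 6859.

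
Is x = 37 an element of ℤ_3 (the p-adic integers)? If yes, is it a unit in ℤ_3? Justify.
x ∈ ℤ_3^× (unit); v_3(x) = 0

ℤ_3 = {x ∈ ℚ_3 : v_3(x) ≥ 0} and ℤ_3^× = {x ∈ ℤ_3 : v_3(x) = 0}. Here v_3(37) = v_3(num) − v_3(den) = 0; compare against these criteria.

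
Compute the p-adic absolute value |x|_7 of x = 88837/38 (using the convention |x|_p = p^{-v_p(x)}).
|88837/38|_7 = 1/2401

Step 1 — compute v_7(x) by factoring powers of 7 out of the numerator and denominator: v_7(88837/38) = 4. Step 2 — apply |x|_p = p^{-v_p(x)} = 7^{-4} = 1/2401.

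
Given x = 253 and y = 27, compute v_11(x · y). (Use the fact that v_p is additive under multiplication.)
v_11(6831) = 1

v_p(x) = 1 (factor: 253 = 11^1 · 23); v_p(y) = 0 (factor: 27 = 11^0 · 27). Additivity: v_p(xy) = v_p(x) + v_p(y) = 1 + 0 = 1. (Direct check: xy = 6831 = 11^1 · (621).)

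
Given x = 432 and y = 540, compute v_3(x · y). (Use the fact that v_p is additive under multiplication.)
v_3(233280) = 6

v_p(x) = 3 (factor: 432 = 3^3 · 16); v_p(y) = 3 (factor: 540 = 3^3 · 20). Additivity: v_p(xy) = v_p(x) + v_p(y) = 3 + 3 = 6. (Direct check: xy = 233280 = 3^6 · (320).)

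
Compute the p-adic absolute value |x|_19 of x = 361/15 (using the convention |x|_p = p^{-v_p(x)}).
|361/15|_19 = 1/361

Step 1 — compute v_19(x) by factoring powers of 19 out of the numerator and denominator: v_19(361/15) = 2. Step 2 — apply |x|_p = p^{-v_p(x)} = 19^{-2} = 1/361.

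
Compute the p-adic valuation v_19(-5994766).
v_19(-5994766) = 4

v_19(n) is the largest exponent k such that 19^k divides n. Factor out: -5994766 = -19^4 · 46. (Sign doesn't affect v_p.) So v_19(-5994766) = 4.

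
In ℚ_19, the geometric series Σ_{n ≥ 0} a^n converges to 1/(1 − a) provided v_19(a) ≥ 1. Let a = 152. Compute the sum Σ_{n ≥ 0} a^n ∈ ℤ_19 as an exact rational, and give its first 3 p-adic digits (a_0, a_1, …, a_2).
Σ a^n = 1/(1 − a) = -1/151;  first 3 digits = (1, 8, 7)

v_19(a) = 1 ≥ 1, so the series converges in ℤ_19 to 1/(1 − a) = 1/(1 − 152) = -1/151. Expand this rational in ℤ_19: compute digits iteratively via d_i = x_i mod 19, x_{i+1} = (x_i − d_i)/19. The first 3 digits are (1, 8, 7).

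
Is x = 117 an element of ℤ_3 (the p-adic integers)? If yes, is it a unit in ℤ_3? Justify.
x ∈ ℤ_3 but not a unit; v_3(x) = 2 > 0

ℤ_3 = {x ∈ ℚ_3 : v_3(x) ≥ 0} and ℤ_3^× = {x ∈ ℤ_3 : v_3(x) = 0}. Here v_3(117) = v_3(num) − v_3(den) = 2; compare against these criteria.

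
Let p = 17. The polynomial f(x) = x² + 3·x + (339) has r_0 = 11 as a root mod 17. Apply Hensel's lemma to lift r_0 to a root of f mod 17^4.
r_3 = 74692 (mod 83521)

Hensel: r_{i+1} = r_i − f(r_i)·(f′(r_i))^{-1} mod 17^{i+2}, f′(x) = 2x + 3. Iterate:
  r_0 = 11 (mod 17)
  r_1 = 130 (mod 289)
  r_2 = 997 (mod 4913)
  r_3 = 74692 (mod 83521)
Final: r = 74692 satisfies f(r) ≡ 0 mod 17^4.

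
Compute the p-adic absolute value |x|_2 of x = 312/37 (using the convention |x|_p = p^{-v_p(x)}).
|312/37|_2 = 1/8

Step 1 — compute v_2(x) by factoring powers of 2 out of the numerator and denominator: v_2(312/37) = 3. Step 2 — apply |x|_p = p^{-v_p(x)} = 2^{-3} = 1/8.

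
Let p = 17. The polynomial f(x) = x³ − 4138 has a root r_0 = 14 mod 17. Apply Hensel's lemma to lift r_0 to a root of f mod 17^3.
r_2 = 3159 (mod 4913)

Hensel: r_{i+1} = r_i − f(r_i)/f′(r_i) mod 17^{i+2}, where f′(x) = 3x². Iterate:
  r_0 = 14 (mod 17)
  r_1 = 269 (mod 289)
  r_2 = 3159 (mod 4913)
Final: r = 3159 with f(r) ≡ 0 mod 17^3.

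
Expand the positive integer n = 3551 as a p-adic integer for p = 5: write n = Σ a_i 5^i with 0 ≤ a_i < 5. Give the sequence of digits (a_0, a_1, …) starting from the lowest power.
(a_0, a_1, …) = (1, 0, 2, 3, 0, 1)

Repeated division by 5 gives the digits low-to-high: 3551 = 1 + 2·5^2 + 3·5^3 + 1·5^5. Digit sequence: (1, 0, 2, 3, 0, 1).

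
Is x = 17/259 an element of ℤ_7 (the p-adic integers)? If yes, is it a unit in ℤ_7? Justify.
x ∉ ℤ_7 (v_7(x) = -1 < 0)

ℤ_7 = {x ∈ ℚ_7 : v_7(x) ≥ 0} and ℤ_7^× = {x ∈ ℤ_7 : v_7(x) = 0}. Here v_7(17/259) = v_7(num) − v_7(den) = -1; compare against these criteria.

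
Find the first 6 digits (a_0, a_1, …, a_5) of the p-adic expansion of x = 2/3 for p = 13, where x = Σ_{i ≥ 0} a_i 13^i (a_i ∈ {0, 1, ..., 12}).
(a_0, …, a_5) = (5, 4, 4, 4, 4, 4)

v_13(2/3) = 0 (numerator and denominator both coprime to 13), so x ∈ ℤ_13^×. Compute digits iteratively via a_i = x_i mod 13, x_{i+1} = (x_i − a_i)/13, with x_0 = x:
  x_0 = 2/3;  a_0 = 5;  x_1 = (x_0 − 5)/13 = -1/3
  x_1 = -1/3;  a_1 = 4;  x_2 = (x_1 − 4)/13 = -1/3
  x_2 = -1/3;  a_2 = 4;  x_3 = (x_2 − 4)/13 = -1/3
  x_3 = -1/3;  a_3 = 4;  x_4 = (x_3 − 4)/13 = -1/3
  x_4 = -1/3;  a_4 = 4;  x_5 = (x_4 − 4)/13 = -1/3
  x_5 = -1/3;  a_5 = 4;  x_6 = (x_5 − 4)/13 = -1/3
Digits: (5, 4, 4, 4, 4, 4).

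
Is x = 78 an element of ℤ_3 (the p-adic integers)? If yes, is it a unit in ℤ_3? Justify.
x ∈ ℤ_3 but not a unit; v_3(x) = 1 > 0

ℤ_3 = {x ∈ ℚ_3 : v_3(x) ≥ 0} and ℤ_3^× = {x ∈ ℤ_3 : v_3(x) = 0}. Here v_3(78) = v_3(num) − v_3(den) = 1; compare against these criteria.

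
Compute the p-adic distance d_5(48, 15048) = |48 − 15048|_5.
d_5(48, 15048) = 1/625

Step 1 — x − y = 48 − 15048 = -15000. Step 2 — v_5(-15000) = 4 (factor: -15000 = −(5^4 · 24); the sign does not affect v_p). Step 3 — |x − y|_5 = 5^{-4} = 1/625.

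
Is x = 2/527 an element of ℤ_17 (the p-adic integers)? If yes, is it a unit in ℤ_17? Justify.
x ∉ ℤ_17 (v_17(x) = -1 < 0)

ℤ_17 = {x ∈ ℚ_17 : v_17(x) ≥ 0} and ℤ_17^× = {x ∈ ℤ_17 : v_17(x) = 0}. Here v_17(2/527) = v_17(num) − v_17(den) = -1; compare against these criteria.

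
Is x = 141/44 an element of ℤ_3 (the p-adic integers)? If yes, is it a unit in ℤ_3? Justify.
x ∈ ℤ_3 but not a unit; v_3(x) = 1 > 0

ℤ_3 = {x ∈ ℚ_3 : v_3(x) ≥ 0} and ℤ_3^× = {x ∈ ℤ_3 : v_3(x) = 0}. Here v_3(141/44) = v_3(num) − v_3(den) = 1; compare against these criteria.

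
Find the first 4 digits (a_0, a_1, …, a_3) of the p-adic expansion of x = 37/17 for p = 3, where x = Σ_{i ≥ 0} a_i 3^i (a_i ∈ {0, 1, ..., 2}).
(a_0, …, a_3) = (2, 2, 2, 0)

v_3(37/17) = 0 (numerator and denominator both coprime to 3), so x ∈ ℤ_3^×. Compute digits iteratively via a_i = x_i mod 3, x_{i+1} = (x_i − a_i)/3, with x_0 = x:
  x_0 = 37/17;  a_0 = 2;  x_1 = (x_0 − 2)/3 = 1/17
  x_1 = 1/17;  a_1 = 2;  x_2 = (x_1 − 2)/3 = -11/17
  x_2 = -11/17;  a_2 = 2;  x_3 = (x_2 − 2)/3 = -15/17
  x_3 = -15/17;  a_3 = 0;  x_4 = (x_3 − 0)/3 = -5/17
Digits: (2, 2, 2, 0).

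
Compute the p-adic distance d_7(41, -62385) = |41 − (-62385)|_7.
d_7(41, -62385) = 1/2401

Step 1 — x − y = 41 − (-62385) = 62426. Step 2 — v_7(62426) = 4 (factor: 62426 = (7^4 · 26); the sign does not affect v_p). Step 3 — |x − y|_7 = 7^{-4} = 1/2401.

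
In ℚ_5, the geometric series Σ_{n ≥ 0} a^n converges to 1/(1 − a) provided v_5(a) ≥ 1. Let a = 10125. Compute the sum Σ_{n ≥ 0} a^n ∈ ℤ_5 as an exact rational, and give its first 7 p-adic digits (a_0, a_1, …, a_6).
Σ a^n = 1/(1 − a) = -1/10124;  first 7 digits = (1, 0, 0, 1, 1, 3, 1)

v_5(a) = 3 ≥ 1, so the series converges in ℤ_5 to 1/(1 − a) = 1/(1 − 10125) = -1/10124. Expand this rational in ℤ_5: compute digits iteratively via d_i = x_i mod 5, x_{i+1} = (x_i − d_i)/5. The first 7 digits are (1, 0, 0, 1, 1, 3, 1).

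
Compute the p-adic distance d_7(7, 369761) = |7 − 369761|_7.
d_7(7, 369761) = 1/16807

Step 1 — x − y = 7 − 369761 = -369754. Step 2 — v_7(-369754) = 5 (factor: -369754 = −(7^5 · 22); the sign does not affect v_p). Step 3 — |x − y|_7 = 7^{-5} = 1/16807.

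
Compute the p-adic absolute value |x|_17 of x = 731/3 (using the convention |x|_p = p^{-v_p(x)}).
|731/3|_17 = 1/17

Step 1 — compute v_17(x) by factoring powers of 17 out of the numerator and denominator: v_17(731/3) = 1. Step 2 — apply |x|_p = p^{-v_p(x)} = 17^{-1} = 1/17.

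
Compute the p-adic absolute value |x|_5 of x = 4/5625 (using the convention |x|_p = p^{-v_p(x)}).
|4/5625|_5 = 625

Step 1 — compute v_5(x) by factoring powers of 5 out of the numerator and denominator: v_5(4/5625) = -4. Step 2 — apply |x|_p = p^{-v_p(x)} = 5^{4} = 625.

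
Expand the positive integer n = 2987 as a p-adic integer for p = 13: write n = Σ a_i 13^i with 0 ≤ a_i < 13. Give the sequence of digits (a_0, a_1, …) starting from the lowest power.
(a_0, a_1, …) = (10, 8, 4, 1)

Repeated division by 13 gives the digits low-to-high: 2987 = 10 + 8·13^1 + 4·13^2 + 1·13^3. Digit sequence: (10, 8, 4, 1).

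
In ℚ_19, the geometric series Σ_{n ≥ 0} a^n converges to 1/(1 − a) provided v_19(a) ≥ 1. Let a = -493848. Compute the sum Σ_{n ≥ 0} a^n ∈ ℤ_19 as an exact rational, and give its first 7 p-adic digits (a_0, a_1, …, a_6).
Σ a^n = 1/(1 − a) = 1/493849;  first 7 digits = (1, 0, 0, 4, 15, 18, 15)

v_19(a) = 3 ≥ 1, so the series converges in ℤ_19 to 1/(1 − a) = 1/(1 − (-493848)) = 1/493849. Expand this rational in ℤ_19: compute digits iteratively via d_i = x_i mod 19, x_{i+1} = (x_i − d_i)/19. The first 7 digits are (1, 0, 0, 4, 15, 18, 15).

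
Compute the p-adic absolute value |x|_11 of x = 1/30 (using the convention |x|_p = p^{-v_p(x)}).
|1/30|_11 = 1

Step 1 — compute v_11(x) by factoring powers of 11 out of the numerator and denominator: v_11(1/30) = 0. Step 2 — apply |x|_p = p^{-v_p(x)} = 11^{0} = 1.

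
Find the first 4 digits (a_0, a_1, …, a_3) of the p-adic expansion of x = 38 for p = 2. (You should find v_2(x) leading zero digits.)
(a_0, …, a_3) = (0, 1, 1, 0)

v_2(38) = 1, so a_0 = ... = a_0 = 0. Factor out: x = 2^1 · u with u = 19 a unit in ℤ_2. Expand u iteratively via a_{v+i} = u_i mod 2, u_{i+1} = (u_i − a_{v+i})/2:
  u_0 = 19;  a_1 = 1;  u_1 = (u_0 − 1)/2 = 9
  u_1 = 9;  a_2 = 1;  u_2 = (u_1 − 1)/2 = 4
  u_2 = 4;  a_3 = 0;  u_3 = (u_2 − 0)/2 = 2
Digits: (0, 1, 1, 0).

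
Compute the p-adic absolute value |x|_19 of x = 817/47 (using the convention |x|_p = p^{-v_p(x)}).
|817/47|_19 = 1/19

Step 1 — compute v_19(x) by factoring powers of 19 out of the numerator and denominator: v_19(817/47) = 1. Step 2 — apply |x|_p = p^{-v_p(x)} = 19^{-1} = 1/19.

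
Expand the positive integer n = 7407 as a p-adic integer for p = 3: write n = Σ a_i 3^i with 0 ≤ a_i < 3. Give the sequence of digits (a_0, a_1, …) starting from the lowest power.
(a_0, a_1, …) = (0, 0, 1, 1, 1, 0, 1, 0, 1)

Repeated division by 3 gives the digits low-to-high: 7407 = 1·3^2 + 1·3^3 + 1·3^4 + 1·3^6 + 1·3^8. Digit sequence: (0, 0, 1, 1, 1, 0, 1, 0, 1).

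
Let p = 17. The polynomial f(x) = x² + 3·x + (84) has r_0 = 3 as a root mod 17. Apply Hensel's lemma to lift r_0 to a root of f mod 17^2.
r_1 = 88 (mod 289)

Hensel: r_{i+1} = r_i − f(r_i)·(f′(r_i))^{-1} mod 17^{i+2}, f′(x) = 2x + 3. Iterate:
  r_0 = 3 (mod 17)
  r_1 = 88 (mod 289)
Final: r = 88 satisfies f(r) ≡ 0 mod 17^2.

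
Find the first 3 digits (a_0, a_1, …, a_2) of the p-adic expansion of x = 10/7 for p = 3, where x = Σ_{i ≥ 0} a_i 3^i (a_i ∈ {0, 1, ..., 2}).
(a_0, …, a_2) = (1, 1, 1)

v_3(10/7) = 0 (numerator and denominator both coprime to 3), so x ∈ ℤ_3^×. Compute digits iteratively via a_i = x_i mod 3, x_{i+1} = (x_i − a_i)/3, with x_0 = x:
  x_0 = 10/7;  a_0 = 1;  x_1 = (x_0 − 1)/3 = 1/7
  x_1 = 1/7;  a_1 = 1;  x_2 = (x_1 − 1)/3 = -2/7
  x_2 = -2/7;  a_2 = 1;  x_3 = (x_2 − 1)/3 = -3/7
Digits: (1, 1, 1).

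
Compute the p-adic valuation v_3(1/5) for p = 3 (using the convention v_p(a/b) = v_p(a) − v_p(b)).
v_3(1/5) = 0

Factor powers of 3 from the numerator and denominator of the reduced fraction: 1 = 3^0 · 1 and 5 = 3^0 · 5. Apply v_p(a/b) = v_p(a) − v_p(b): v_3(1/5) = 0 − 0 = 0.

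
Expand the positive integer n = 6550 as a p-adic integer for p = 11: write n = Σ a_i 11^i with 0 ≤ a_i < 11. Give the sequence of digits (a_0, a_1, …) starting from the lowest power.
(a_0, a_1, …) = (5, 1, 10, 4)

Repeated division by 11 gives the digits low-to-high: 6550 = 5 + 1·11^1 + 10·11^2 + 4·11^3. Digit sequence: (5, 1, 10, 4).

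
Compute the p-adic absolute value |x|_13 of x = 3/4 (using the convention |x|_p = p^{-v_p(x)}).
|3/4|_13 = 1

Step 1 — compute v_13(x) by factoring powers of 13 out of the numerator and denominator: v_13(3/4) = 0. Step 2 — apply |x|_p = p^{-v_p(x)} = 13^{0} = 1.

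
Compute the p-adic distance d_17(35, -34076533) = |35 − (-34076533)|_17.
d_17(35, -34076533) = 1/1419857

Step 1 — x − y = 35 − (-34076533) = 34076568. Step 2 — v_17(34076568) = 5 (factor: 34076568 = (17^5 · 24); the sign does not affect v_p). Step 3 — |x − y|_17 = 17^{-5} = 1/1419857.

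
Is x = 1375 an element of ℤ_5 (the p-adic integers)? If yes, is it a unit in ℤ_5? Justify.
x ∈ ℤ_5 but not a unit; v_5(x) = 3 > 0

ℤ_5 = {x ∈ ℚ_5 : v_5(x) ≥ 0} and ℤ_5^× = {x ∈ ℤ_5 : v_5(x) = 0}. Here v_5(1375) = v_5(num) − v_5(den) = 3; compare against these criteria.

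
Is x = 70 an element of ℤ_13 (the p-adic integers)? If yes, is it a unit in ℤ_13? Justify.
x ∈ ℤ_13^× (unit); v_13(x) = 0

ℤ_13 = {x ∈ ℚ_13 : v_13(x) ≥ 0} and ℤ_13^× = {x ∈ ℤ_13 : v_13(x) = 0}. Here v_13(70) = v_13(num) − v_13(den) = 0; compare against these criteria.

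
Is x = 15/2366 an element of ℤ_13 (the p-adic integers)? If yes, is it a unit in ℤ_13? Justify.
x ∉ ℤ_13 (v_13(x) = -2 < 0)

ℤ_13 = {x ∈ ℚ_13 : v_13(x) ≥ 0} and ℤ_13^× = {x ∈ ℤ_13 : v_13(x) = 0}. Here v_13(15/2366) = v_13(num) − v_13(den) = -2; compare against these criteria.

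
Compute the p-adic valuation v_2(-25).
v_2(-25) = 0

v_2(n) is the largest exponent k such that 2^k divides n. Factor out: -25 = -2^0 · 25. (Sign doesn't affect v_p.) So v_2(-25) = 0.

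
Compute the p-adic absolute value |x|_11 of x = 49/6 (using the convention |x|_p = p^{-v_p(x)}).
|49/6|_11 = 1

Step 1 — compute v_11(x) by factoring powers of 11 out of the numerator and denominator: v_11(49/6) = 0. Step 2 — apply |x|_p = p^{-v_p(x)} = 11^{0} = 1.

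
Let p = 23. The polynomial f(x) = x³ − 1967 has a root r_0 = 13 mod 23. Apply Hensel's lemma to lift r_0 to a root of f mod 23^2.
r_1 = 312 (mod 529)

Hensel: r_{i+1} = r_i − f(r_i)/f′(r_i) mod 23^{i+2}, where f′(x) = 3x². Iterate:
  r_0 = 13 (mod 23)
  r_1 = 312 (mod 529)
Final: r = 312 with f(r) ≡ 0 mod 23^2.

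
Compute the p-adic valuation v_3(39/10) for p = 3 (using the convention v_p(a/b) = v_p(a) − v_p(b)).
v_3(39/10) = 1

Factor powers of 3 from the numerator and denominator of the reduced fraction: 39 = 3^1 · 13 and 10 = 3^0 · 10. Apply v_p(a/b) = v_p(a) − v_p(b): v_3(39/10) = 1 − 0 = 1.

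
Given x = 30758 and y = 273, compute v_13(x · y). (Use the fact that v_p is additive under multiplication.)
v_13(8396934) = 4

v_p(x) = 3 (factor: 30758 = 13^3 · 14); v_p(y) = 1 (factor: 273 = 13^1 · 21). Additivity: v_p(xy) = v_p(x) + v_p(y) = 3 + 1 = 4. (Direct check: xy = 8396934 = 13^4 · (294).)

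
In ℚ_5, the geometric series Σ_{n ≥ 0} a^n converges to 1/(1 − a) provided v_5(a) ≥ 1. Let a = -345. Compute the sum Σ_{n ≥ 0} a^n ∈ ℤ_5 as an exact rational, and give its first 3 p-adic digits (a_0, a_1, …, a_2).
Σ a^n = 1/(1 − a) = 1/346;  first 3 digits = (1, 1, 2)

v_5(a) = 1 ≥ 1, so the series converges in ℤ_5 to 1/(1 − a) = 1/(1 − (-345)) = 1/346. Expand this rational in ℤ_5: compute digits iteratively via d_i = x_i mod 5, x_{i+1} = (x_i − d_i)/5. The first 3 digits are (1, 1, 2).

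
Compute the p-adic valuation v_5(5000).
v_5(5000) = 4

v_5(n) is the largest exponent k such that 5^k divides n. Factor out: 5000 = 5^4 · 8. (Sign doesn't affect v_p.) So v_5(5000) = 4.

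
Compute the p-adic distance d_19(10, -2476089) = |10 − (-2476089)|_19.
d_19(10, -2476089) = 1/2476099

Step 1 — x − y = 10 − (-2476089) = 2476099. Step 2 — v_19(2476099) = 5 (factor: 2476099 = (19^5 · 1); the sign does not affect v_p). Step 3 — |x − y|_19 = 19^{-5} = 1/2476099.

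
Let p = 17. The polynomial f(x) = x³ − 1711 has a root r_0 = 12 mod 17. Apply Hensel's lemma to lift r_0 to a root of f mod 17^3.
r_2 = 3106 (mod 4913)

Hensel: r_{i+1} = r_i − f(r_i)/f′(r_i) mod 17^{i+2}, where f′(x) = 3x². Iterate:
  r_0 = 12 (mod 17)
  r_1 = 216 (mod 289)
  r_2 = 3106 (mod 4913)
Final: r = 3106 with f(r) ≡ 0 mod 17^3.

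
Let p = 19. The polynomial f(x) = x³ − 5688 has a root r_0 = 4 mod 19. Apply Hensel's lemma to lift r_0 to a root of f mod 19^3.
r_2 = 3310 (mod 6859)

Hensel: r_{i+1} = r_i − f(r_i)/f′(r_i) mod 19^{i+2}, where f′(x) = 3x². Iterate:
  r_0 = 4 (mod 19)
  r_1 = 61 (mod 361)
  r_2 = 3310 (mod 6859)
Final: r = 3310 with f(r) ≡ 0 mod 19^3.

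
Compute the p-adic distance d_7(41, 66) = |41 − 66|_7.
d_7(41, 66) = 1

Step 1 — x − y = 41 − 66 = -25. Step 2 — v_7(-25) = 0 (factor: -25 = −(7^0 · 25); the sign does not affect v_p). Step 3 — |x − y|_7 = 7^{0} = 1.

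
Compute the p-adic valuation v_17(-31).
v_17(-31) = 0

v_17(n) is the largest exponent k such that 17^k divides n. Factor out: -31 = -17^0 · 31. (Sign doesn't affect v_p.) So v_17(-31) = 0.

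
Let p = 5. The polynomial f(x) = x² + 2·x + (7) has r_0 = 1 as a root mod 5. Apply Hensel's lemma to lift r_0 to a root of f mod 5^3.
r_2 = 36 (mod 125)

Hensel: r_{i+1} = r_i − f(r_i)·(f′(r_i))^{-1} mod 5^{i+2}, f′(x) = 2x + 2. Iterate:
  r_0 = 1 (mod 5)
  r_1 = 11 (mod 25)
  r_2 = 36 (mod 125)
Final: r = 36 satisfies f(r) ≡ 0 mod 5^3.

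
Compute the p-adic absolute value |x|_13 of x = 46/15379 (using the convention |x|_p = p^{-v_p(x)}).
|46/15379|_13 = 2197

Step 1 — compute v_13(x) by factoring powers of 13 out of the numerator and denominator: v_13(46/15379) = -3. Step 2 — apply |x|_p = p^{-v_p(x)} = 13^{3} = 2197.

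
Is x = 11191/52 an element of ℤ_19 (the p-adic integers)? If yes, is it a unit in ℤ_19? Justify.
x ∈ ℤ_19 but not a unit; v_19(x) = 2 > 0

ℤ_19 = {x ∈ ℚ_19 : v_19(x) ≥ 0} and ℤ_19^× = {x ∈ ℤ_19 : v_19(x) = 0}. Here v_19(11191/52) = v_19(num) − v_19(den) = 2; compare against these criteria.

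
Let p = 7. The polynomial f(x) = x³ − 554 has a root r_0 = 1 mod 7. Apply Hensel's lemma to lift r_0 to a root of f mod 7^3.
r_2 = 316 (mod 343)

Hensel: r_{i+1} = r_i − f(r_i)/f′(r_i) mod 7^{i+2}, where f′(x) = 3x². Iterate:
  r_0 = 1 (mod 7)
  r_1 = 22 (mod 49)
  r_2 = 316 (mod 343)
Final: r = 316 with f(r) ≡ 0 mod 7^3.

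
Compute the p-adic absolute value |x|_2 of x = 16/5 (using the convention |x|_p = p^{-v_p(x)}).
|16/5|_2 = 1/16

Step 1 — compute v_2(x) by factoring powers of 2 out of the numerator and denominator: v_2(16/5) = 4. Step 2 — apply |x|_p = p^{-v_p(x)} = 2^{-4} = 1/16.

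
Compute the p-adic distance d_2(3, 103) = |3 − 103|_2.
d_2(3, 103) = 1/4

Step 1 — x − y = 3 − 103 = -100. Step 2 — v_2(-100) = 2 (factor: -100 = −(2^2 · 25); the sign does not affect v_p). Step 3 — |x − y|_2 = 2^{-2} = 1/4.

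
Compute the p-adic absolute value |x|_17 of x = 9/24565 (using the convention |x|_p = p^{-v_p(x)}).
|9/24565|_17 = 4913

Step 1 — compute v_17(x) by factoring powers of 17 out of the numerator and denominator: v_17(9/24565) = -3. Step 2 — apply |x|_p = p^{-v_p(x)} = 17^{3} = 4913.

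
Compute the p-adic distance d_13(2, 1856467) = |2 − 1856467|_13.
d_13(2, 1856467) = 1/371293

Step 1 — x − y = 2 − 1856467 = -1856465. Step 2 — v_13(-1856465) = 5 (factor: -1856465 = −(13^5 · 5); the sign does not affect v_p). Step 3 — |x − y|_13 = 13^{-5} = 1/371293.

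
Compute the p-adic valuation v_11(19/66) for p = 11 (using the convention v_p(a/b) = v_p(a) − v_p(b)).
v_11(19/66) = -1

Factor powers of 11 from the numerator and denominator of the reduced fraction: 19 = 11^0 · 19 and 66 = 11^1 · 6. Apply v_p(a/b) = v_p(a) − v_p(b): v_11(19/66) = 0 − 1 = -1.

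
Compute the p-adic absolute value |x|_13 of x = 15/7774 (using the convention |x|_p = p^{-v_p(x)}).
|15/7774|_13 = 169

Step 1 — compute v_13(x) by factoring powers of 13 out of the numerator and denominator: v_13(15/7774) = -2. Step 2 — apply |x|_p = p^{-v_p(x)} = 13^{2} = 169.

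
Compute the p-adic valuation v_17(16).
v_17(16) = 0

v_17(n) is the largest exponent k such that 17^k divides n. Factor out: 16 = 17^0 · 16. (Sign doesn't affect v_p.) So v_17(16) = 0.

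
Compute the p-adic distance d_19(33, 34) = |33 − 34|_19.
d_19(33, 34) = 1

Step 1 — x − y = 33 − 34 = -1. Step 2 — v_19(-1) = 0 (factor: -1 = −(19^0 · 1); the sign does not affect v_p). Step 3 — |x − y|_19 = 19^{0} = 1.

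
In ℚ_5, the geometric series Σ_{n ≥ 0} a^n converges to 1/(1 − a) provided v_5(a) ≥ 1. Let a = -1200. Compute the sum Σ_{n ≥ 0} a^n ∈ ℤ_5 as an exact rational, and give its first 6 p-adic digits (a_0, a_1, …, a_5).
Σ a^n = 1/(1 − a) = 1/1201;  first 6 digits = (1, 0, 2, 0, 2, 0)

v_5(a) = 2 ≥ 1, so the series converges in ℤ_5 to 1/(1 − a) = 1/(1 − (-1200)) = 1/1201. Expand this rational in ℤ_5: compute digits iteratively via d_i = x_i mod 5, x_{i+1} = (x_i − d_i)/5. The first 6 digits are (1, 0, 2, 0, 2, 0).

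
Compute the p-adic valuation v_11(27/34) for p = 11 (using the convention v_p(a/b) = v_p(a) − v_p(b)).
v_11(27/34) = 0

Factor powers of 11 from the numerator and denominator of the reduced fraction: 27 = 11^0 · 27 and 34 = 11^0 · 34. Apply v_p(a/b) = v_p(a) − v_p(b): v_11(27/34) = 0 − 0 = 0.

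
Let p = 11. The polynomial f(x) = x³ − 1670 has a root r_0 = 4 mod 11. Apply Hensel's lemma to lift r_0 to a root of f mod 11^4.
r_3 = 9178 (mod 14641)

Hensel: r_{i+1} = r_i − f(r_i)/f′(r_i) mod 11^{i+2}, where f′(x) = 3x². Iterate:
  r_0 = 4 (mod 11)
  r_1 = 103 (mod 121)
  r_2 = 1192 (mod 1331)
  r_3 = 9178 (mod 14641)
Final: r = 9178 with f(r) ≡ 0 mod 11^4.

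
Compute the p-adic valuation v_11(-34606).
v_11(-34606) = 3

v_11(n) is the largest exponent k such that 11^k divides n. Factor out: -34606 = -11^3 · 26. (Sign doesn't affect v_p.) So v_11(-34606) = 3.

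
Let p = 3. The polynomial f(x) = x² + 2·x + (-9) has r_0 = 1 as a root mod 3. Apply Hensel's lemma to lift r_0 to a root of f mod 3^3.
r_2 = 7 (mod 27)

Hensel: r_{i+1} = r_i − f(r_i)·(f′(r_i))^{-1} mod 3^{i+2}, f′(x) = 2x + 2. Iterate:
  r_0 = 1 (mod 3)
  r_1 = 7 (mod 9)
  r_2 = 7 (mod 27)
Final: r = 7 satisfies f(r) ≡ 0 mod 3^3.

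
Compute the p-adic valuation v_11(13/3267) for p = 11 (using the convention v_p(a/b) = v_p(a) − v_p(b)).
v_11(13/3267) = -2

Factor powers of 11 from the numerator and denominator of the reduced fraction: 13 = 11^0 · 13 and 3267 = 11^2 · 27. Apply v_p(a/b) = v_p(a) − v_p(b): v_11(13/3267) = 0 − 2 = -2.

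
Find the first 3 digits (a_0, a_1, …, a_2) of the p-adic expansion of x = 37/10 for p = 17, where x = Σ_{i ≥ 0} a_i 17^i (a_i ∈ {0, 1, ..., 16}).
(a_0, …, a_2) = (2, 12, 1)

v_17(37/10) = 0 (numerator and denominator both coprime to 17), so x ∈ ℤ_17^×. Compute digits iteratively via a_i = x_i mod 17, x_{i+1} = (x_i − a_i)/17, with x_0 = x:
  x_0 = 37/10;  a_0 = 2;  x_1 = (x_0 − 2)/17 = 1/10
  x_1 = 1/10;  a_1 = 12;  x_2 = (x_1 − 12)/17 = -7/10
  x_2 = -7/10;  a_2 = 1;  x_3 = (x_2 − 1)/17 = -1/10
Digits: (2, 12, 1).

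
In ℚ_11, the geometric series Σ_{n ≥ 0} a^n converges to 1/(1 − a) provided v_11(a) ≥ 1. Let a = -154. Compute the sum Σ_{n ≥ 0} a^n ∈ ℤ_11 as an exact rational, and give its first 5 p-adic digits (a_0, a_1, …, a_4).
Σ a^n = 1/(1 − a) = 1/155;  first 5 digits = (1, 8, 7, 1, 9)

v_11(a) = 1 ≥ 1, so the series converges in ℤ_11 to 1/(1 − a) = 1/(1 − (-154)) = 1/155. Expand this rational in ℤ_11: compute digits iteratively via d_i = x_i mod 11, x_{i+1} = (x_i − d_i)/11. The first 5 digits are (1, 8, 7, 1, 9).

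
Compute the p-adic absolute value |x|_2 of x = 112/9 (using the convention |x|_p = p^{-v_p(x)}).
|112/9|_2 = 1/16

Step 1 — compute v_2(x) by factoring powers of 2 out of the numerator and denominator: v_2(112/9) = 4. Step 2 — apply |x|_p = p^{-v_p(x)} = 2^{-4} = 1/16.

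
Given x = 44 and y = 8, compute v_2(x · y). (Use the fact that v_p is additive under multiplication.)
v_2(352) = 5

v_p(x) = 2 (factor: 44 = 2^2 · 11); v_p(y) = 3 (factor: 8 = 2^3 · 1). Additivity: v_p(xy) = v_p(x) + v_p(y) = 2 + 3 = 5. (Direct check: xy = 352 = 2^5 · (11).)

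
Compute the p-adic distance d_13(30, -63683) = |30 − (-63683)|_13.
d_13(30, -63683) = 1/2197

Step 1 — x − y = 30 − (-63683) = 63713. Step 2 — v_13(63713) = 3 (factor: 63713 = (13^3 · 29); the sign does not affect v_p). Step 3 — |x − y|_13 = 13^{-3} = 1/2197.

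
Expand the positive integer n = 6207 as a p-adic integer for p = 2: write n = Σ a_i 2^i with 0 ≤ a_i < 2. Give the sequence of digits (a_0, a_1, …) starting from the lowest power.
(a_0, a_1, …) = (1, 1, 1, 1, 1, 1, 0, 0, 0, 0, 0, 1, 1)

Repeated division by 2 gives the digits low-to-high: 6207 = 1 + 1·2^1 + 1·2^2 + 1·2^3 + 1·2^4 + 1·2^5 + 1·2^11 + 1·2^12. Digit sequence: (1, 1, 1, 1, 1, 1, 0, 0, 0, 0, 0, 1, 1).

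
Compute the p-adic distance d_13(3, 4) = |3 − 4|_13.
d_13(3, 4) = 1

Step 1 — x − y = 3 − 4 = -1. Step 2 — v_13(-1) = 0 (factor: -1 = −(13^0 · 1); the sign does not affect v_p). Step 3 — |x − y|_13 = 13^{0} = 1.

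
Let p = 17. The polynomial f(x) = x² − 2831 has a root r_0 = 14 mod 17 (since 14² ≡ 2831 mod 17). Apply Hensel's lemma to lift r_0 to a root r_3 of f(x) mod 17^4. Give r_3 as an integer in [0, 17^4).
r_3 = 14651 (mod 83521)

Hensel's recurrence: r_{i+1} = r_i − f(r_i)·(f′(r_i))^{-1} mod 17^{i+2}, with f′(x) = 2x. Iterate:
  r_0 = 14 (mod 17)
  r_1 = 201 (mod 289)
  r_2 = 4825 (mod 4913)
  r_3 = 14651 (mod 83521)
Final: r_3 = 14651, and one checks f(r_3) ≡ 0 mod 17^4.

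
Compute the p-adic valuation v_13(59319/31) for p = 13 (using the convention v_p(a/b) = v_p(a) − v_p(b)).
v_13(59319/31) = 3

Factor powers of 13 from the numerator and denominator of the reduced fraction: 59319 = 13^3 · 27 and 31 = 13^0 · 31. Apply v_p(a/b) = v_p(a) − v_p(b): v_13(59319/31) = 3 − 0 = 3.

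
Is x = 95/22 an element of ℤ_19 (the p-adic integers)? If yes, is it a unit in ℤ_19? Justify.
x ∈ ℤ_19 but not a unit; v_19(x) = 1 > 0

ℤ_19 = {x ∈ ℚ_19 : v_19(x) ≥ 0} and ℤ_19^× = {x ∈ ℤ_19 : v_19(x) = 0}. Here v_19(95/22) = v_19(num) − v_19(den) = 1; compare against these criteria.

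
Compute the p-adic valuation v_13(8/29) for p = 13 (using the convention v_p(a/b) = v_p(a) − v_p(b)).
v_13(8/29) = 0

Factor powers of 13 from the numerator and denominator of the reduced fraction: 8 = 13^0 · 8 and 29 = 13^0 · 29. Apply v_p(a/b) = v_p(a) − v_p(b): v_13(8/29) = 0 − 0 = 0.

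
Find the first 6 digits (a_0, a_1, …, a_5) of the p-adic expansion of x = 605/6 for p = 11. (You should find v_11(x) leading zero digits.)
(a_0, …, a_5) = (0, 0, 10, 1, 9, 1)

v_11(605/6) = 2, so a_0 = ... = a_1 = 0. Factor out: x = 11^2 · u with u = 5/6 a unit in ℤ_11. Expand u iteratively via a_{v+i} = u_i mod 11, u_{i+1} = (u_i − a_{v+i})/11:
  u_0 = 5/6;  a_2 = 10;  u_1 = (u_0 − 10)/11 = -5/6
  u_1 = -5/6;  a_3 = 1;  u_2 = (u_1 − 1)/11 = -1/6
  u_2 = -1/6;  a_4 = 9;  u_3 = (u_2 − 9)/11 = -5/6
  u_3 = -5/6;  a_5 = 1;  u_4 = (u_3 − 1)/11 = -1/6
Digits: (0, 0, 10, 1, 9, 1).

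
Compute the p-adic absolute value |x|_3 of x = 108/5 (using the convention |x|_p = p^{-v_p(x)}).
|108/5|_3 = 1/27

Step 1 — compute v_3(x) by factoring powers of 3 out of the numerator and denominator: v_3(108/5) = 3. Step 2 — apply |x|_p = p^{-v_p(x)} = 3^{-3} = 1/27.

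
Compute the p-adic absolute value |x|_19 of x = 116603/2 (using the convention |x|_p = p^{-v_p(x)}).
|116603/2|_19 = 1/6859

Step 1 — compute v_19(x) by factoring powers of 19 out of the numerator and denominator: v_19(116603/2) = 3. Step 2 — apply |x|_p = p^{-v_p(x)} = 19^{-3} = 1/6859.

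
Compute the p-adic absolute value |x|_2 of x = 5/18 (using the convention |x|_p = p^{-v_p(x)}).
|5/18|_2 = 2

Step 1 — compute v_2(x) by factoring powers of 2 out of the numerator and denominator: v_2(5/18) = -1. Step 2 — apply |x|_p = p^{-v_p(x)} = 2^{1} = 2.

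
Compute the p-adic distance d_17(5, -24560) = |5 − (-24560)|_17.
d_17(5, -24560) = 1/4913

Step 1 — x − y = 5 − (-24560) = 24565. Step 2 — v_17(24565) = 3 (factor: 24565 = (17^3 · 5); the sign does not affect v_p). Step 3 — |x − y|_17 = 17^{-3} = 1/4913.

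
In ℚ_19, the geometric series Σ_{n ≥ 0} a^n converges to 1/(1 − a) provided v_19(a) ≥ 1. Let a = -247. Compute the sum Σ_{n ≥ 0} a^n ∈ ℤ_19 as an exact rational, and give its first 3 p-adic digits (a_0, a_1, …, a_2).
Σ a^n = 1/(1 − a) = 1/248;  first 3 digits = (1, 6, 16)

v_19(a) = 1 ≥ 1, so the series converges in ℤ_19 to 1/(1 − a) = 1/(1 − (-247)) = 1/248. Expand this rational in ℤ_19: compute digits iteratively via d_i = x_i mod 19, x_{i+1} = (x_i − d_i)/19. The first 3 digits are (1, 6, 16).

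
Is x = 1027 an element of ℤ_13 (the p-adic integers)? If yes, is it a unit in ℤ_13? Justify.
x ∈ ℤ_13 but not a unit; v_13(x) = 1 > 0

ℤ_13 = {x ∈ ℚ_13 : v_13(x) ≥ 0} and ℤ_13^× = {x ∈ ℤ_13 : v_13(x) = 0}. Here v_13(1027) = v_13(num) − v_13(den) = 1; compare against these criteria.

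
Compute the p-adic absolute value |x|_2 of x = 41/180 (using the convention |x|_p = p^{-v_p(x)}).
|41/180|_2 = 4

Step 1 — compute v_2(x) by factoring powers of 2 out of the numerator and denominator: v_2(41/180) = -2. Step 2 — apply |x|_p = p^{-v_p(x)} = 2^{2} = 4.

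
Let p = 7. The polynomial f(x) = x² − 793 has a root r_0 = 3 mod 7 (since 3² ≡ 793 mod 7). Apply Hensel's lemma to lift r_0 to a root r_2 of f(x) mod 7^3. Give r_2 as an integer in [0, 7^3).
r_2 = 248 (mod 343)

Hensel's recurrence: r_{i+1} = r_i − f(r_i)·(f′(r_i))^{-1} mod 7^{i+2}, with f′(x) = 2x. Iterate:
  r_0 = 3 (mod 7)
  r_1 = 3 (mod 49)
  r_2 = 248 (mod 343)
Final: r_2 = 248, and one checks f(r_2) ≡ 0 mod 7^3.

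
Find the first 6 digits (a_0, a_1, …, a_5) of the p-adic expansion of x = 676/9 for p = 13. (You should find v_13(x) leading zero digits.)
(a_0, …, a_5) = (0, 0, 12, 2, 7, 11)

v_13(676/9) = 2, so a_0 = ... = a_1 = 0. Factor out: x = 13^2 · u with u = 4/9 a unit in ℤ_13. Expand u iteratively via a_{v+i} = u_i mod 13, u_{i+1} = (u_i − a_{v+i})/13:
  u_0 = 4/9;  a_2 = 12;  u_1 = (u_0 − 12)/13 = -8/9
  u_1 = -8/9;  a_3 = 2;  u_2 = (u_1 − 2)/13 = -2/9
  u_2 = -2/9;  a_4 = 7;  u_3 = (u_2 − 7)/13 = -5/9
  u_3 = -5/9;  a_5 = 11;  u_4 = (u_3 − 11)/13 = -8/9
Digits: (0, 0, 12, 2, 7, 11).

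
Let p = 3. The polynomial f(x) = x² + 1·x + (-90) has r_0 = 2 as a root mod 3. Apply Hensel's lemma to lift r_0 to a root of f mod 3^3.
r_2 = 17 (mod 27)

Hensel: r_{i+1} = r_i − f(r_i)·(f′(r_i))^{-1} mod 3^{i+2}, f′(x) = 2x + 1. Iterate:
  r_0 = 2 (mod 3)
  r_1 = 8 (mod 9)
  r_2 = 17 (mod 27)
Final: r = 17 satisfies f(r) ≡ 0 mod 3^3.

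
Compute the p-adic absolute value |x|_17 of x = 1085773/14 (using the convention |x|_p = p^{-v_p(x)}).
|1085773/14|_17 = 1/83521

Step 1 — compute v_17(x) by factoring powers of 17 out of the numerator and denominator: v_17(1085773/14) = 4. Step 2 — apply |x|_p = p^{-v_p(x)} = 17^{-4} = 1/83521.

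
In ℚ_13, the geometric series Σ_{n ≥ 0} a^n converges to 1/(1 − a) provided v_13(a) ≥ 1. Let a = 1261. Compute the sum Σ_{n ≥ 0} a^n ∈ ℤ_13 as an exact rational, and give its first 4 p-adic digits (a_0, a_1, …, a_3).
Σ a^n = 1/(1 − a) = -1/1260;  first 4 digits = (1, 6, 4, 4)

v_13(a) = 1 ≥ 1, so the series converges in ℤ_13 to 1/(1 − a) = 1/(1 − 1261) = -1/1260. Expand this rational in ℤ_13: compute digits iteratively via d_i = x_i mod 13, x_{i+1} = (x_i − d_i)/13. The first 4 digits are (1, 6, 4, 4).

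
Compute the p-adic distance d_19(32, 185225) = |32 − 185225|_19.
d_19(32, 185225) = 1/6859

Step 1 — x − y = 32 − 185225 = -185193. Step 2 — v_19(-185193) = 3 (factor: -185193 = −(19^3 · 27); the sign does not affect v_p). Step 3 — |x − y|_19 = 19^{-3} = 1/6859.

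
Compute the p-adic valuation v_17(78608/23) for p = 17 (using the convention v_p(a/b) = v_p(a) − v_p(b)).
v_17(78608/23) = 3

Factor powers of 17 from the numerator and denominator of the reduced fraction: 78608 = 17^3 · 16 and 23 = 17^0 · 23. Apply v_p(a/b) = v_p(a) − v_p(b): v_17(78608/23) = 3 − 0 = 3.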